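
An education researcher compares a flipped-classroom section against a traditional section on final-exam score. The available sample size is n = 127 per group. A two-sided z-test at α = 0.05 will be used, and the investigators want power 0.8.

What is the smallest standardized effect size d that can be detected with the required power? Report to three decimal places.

d ≈ 0.352

Need Φ(δ − 1.960) = 0.8, so δ = 1.960 + 0.842 = 2.802.
(The second rejection-region term Φ(−δ − z_{α/2}) is negligible and dropped.)
δ = d·√(n/2) ⇒ d = δ/√(n/2) = 2.802/√(127/2) = 0.3516.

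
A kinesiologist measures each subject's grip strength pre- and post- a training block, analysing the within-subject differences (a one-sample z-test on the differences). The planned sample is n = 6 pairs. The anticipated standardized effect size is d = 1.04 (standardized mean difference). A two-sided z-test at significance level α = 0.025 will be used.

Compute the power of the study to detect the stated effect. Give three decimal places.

Power ≈ 0.620

Noncentrality parameter: λ = d·√n = 1.04 × √6 = 2.5475
Critical value for a two-sided test at α = 0.025: z_{α/2} = 2.241.
Power = Φ(λ − 2.241) + Φ(−λ − 2.241) = Φ(0.306) + Φ(-4.789) = 0.6202 + 0.0000 = 0.6202.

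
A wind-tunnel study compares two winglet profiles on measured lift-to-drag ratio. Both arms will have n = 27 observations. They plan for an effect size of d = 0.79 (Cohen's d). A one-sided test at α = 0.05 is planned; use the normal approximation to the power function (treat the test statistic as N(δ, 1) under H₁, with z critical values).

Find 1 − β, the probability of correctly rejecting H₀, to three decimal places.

Noncentrality parameter: δ = d·√(n/2) = 0.79 × √(27/2) = 2.9026
Critical value for a one-sided test at α = 0.05: z_α = 1.645.
Power = Φ(δ − 1.645) = Φ(1.258) = 0.8958.

Power ≈ 0.896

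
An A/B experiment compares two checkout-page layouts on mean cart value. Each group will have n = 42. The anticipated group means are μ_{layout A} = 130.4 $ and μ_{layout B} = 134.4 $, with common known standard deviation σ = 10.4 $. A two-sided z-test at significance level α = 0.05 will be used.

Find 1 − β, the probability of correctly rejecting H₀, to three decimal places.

Power ≈ 0.422

Standardized effect: d = |μ_{layout A} − μ_{layout B}| / σ = |130.4 − 134.4| / 10.4 = 0.3846
Noncentrality parameter: δ = d·√(n/2) = 0.3846 × √(42/2) = 1.7625
Critical value for a two-sided test at α = 0.05: z_{α/2} = 1.960.
Power = Φ(δ − 1.960) + Φ(−δ − 1.960) = Φ(-0.197) + Φ(-3.722) = 0.4217 + 0.0001 = 0.4218.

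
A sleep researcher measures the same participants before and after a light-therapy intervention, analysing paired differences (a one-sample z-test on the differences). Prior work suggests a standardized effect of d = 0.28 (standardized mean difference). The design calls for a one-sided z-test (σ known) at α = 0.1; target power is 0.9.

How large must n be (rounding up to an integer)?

Set Φ(δ − 1.282) = 0.9; then δ − 1.282 = Φ⁻¹(0.9) = 1.282, giving δ = 2.563.
δ = d·√n ⇒ n = (δ/d)² = (2.563 / 0.28)² = 83.79.
Round up to the next whole unit.

n = 84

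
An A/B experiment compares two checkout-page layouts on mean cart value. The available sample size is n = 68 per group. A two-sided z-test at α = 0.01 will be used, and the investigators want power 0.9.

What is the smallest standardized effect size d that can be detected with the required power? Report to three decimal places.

Need Φ(δ − 2.576) = 0.9, so δ = 2.576 + 1.282 = 3.857.
(Lower-tail contribution to power is negligible for δ > 0.)
δ = d·√(n/2) ⇒ d = δ/√(n/2) = 3.857/√(68/2) = 0.6615.

d ≈ 0.662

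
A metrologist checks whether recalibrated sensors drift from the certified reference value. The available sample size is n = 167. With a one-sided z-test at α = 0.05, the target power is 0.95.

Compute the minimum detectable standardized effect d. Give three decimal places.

Need Φ(δ − 1.645) = 0.95, so δ = 1.645 + 1.645 = 3.290.
δ = d·√n ⇒ d = δ/√n = 3.290/√167 = 0.2546.

d ≈ 0.255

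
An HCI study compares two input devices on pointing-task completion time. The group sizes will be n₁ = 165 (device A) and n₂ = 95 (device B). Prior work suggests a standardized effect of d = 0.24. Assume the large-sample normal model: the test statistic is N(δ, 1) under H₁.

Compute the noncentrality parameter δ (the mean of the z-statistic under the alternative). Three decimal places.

The noncentrality parameter scales effect size by the design's sample-size factor: δ = d / √(1/n₁ + 1/n₂) = 0.24 / √(1/165 + 1/95) = 1.8635

δ ≈ 1.863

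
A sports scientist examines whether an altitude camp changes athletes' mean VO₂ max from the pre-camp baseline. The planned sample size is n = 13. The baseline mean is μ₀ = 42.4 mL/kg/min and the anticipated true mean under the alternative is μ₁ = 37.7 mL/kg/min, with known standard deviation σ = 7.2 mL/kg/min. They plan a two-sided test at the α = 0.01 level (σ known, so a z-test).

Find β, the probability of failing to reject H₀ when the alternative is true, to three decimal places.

β ≈ 0.588

Standardized effect: d = |μ₁ − μ₀| / σ = |37.7 − 42.4| / 7.2 = 0.6528
Noncentrality parameter: δ = d·√n = 0.6528 × √13 = 2.3536
Two-sided α = 0.01 → critical value z_{0.005} = 2.576.
Power = Φ(δ − 2.576) + Φ(−δ − 2.576) = Φ(-0.222) + Φ(-4.929) = 0.4121 + 0.0000 = 0.4121.
Type II error: β = 1 − power = 1 − 0.4121 = 0.5879.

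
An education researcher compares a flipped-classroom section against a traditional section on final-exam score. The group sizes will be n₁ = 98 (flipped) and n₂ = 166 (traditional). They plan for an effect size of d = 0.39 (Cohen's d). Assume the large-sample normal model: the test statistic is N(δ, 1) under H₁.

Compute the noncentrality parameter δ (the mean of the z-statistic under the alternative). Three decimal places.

δ = d / √(1/n₁ + 1/n₂) = 0.39 / √(1/98 + 1/166) = 3.0615

δ ≈ 3.061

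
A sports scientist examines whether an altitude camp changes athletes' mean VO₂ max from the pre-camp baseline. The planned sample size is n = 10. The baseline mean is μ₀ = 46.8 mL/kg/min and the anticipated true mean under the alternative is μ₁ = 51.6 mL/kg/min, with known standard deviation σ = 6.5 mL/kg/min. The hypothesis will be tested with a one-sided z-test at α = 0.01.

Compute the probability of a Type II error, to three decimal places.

β ≈ 0.496

Standardized effect: d = |μ₁ − μ₀| / σ = |51.6 − 46.8| / 6.5 = 0.7385
Noncentrality parameter: δ = d·√n = 0.7385 × √10 = 2.3352
One-sided α = 0.01 → critical value z_{0.01} = 2.326.
Power = P(Z > 2.326 − δ) = Φ(0.009) = 0.5035.
Type II error: β = 1 − power = 1 − 0.5035 = 0.4965.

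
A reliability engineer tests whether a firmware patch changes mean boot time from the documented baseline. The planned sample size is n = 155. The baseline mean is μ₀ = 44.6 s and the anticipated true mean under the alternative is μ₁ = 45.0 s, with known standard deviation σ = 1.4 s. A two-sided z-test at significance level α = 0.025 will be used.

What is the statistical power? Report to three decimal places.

Standardized effect: d = |μ₁ − μ₀| / σ = |45.0 − 44.6| / 1.4 = 0.2857
Noncentrality parameter: δ = d·√n = 0.2857 × √155 = 3.5571
Critical value for a two-sided test at α = 0.025: z_{α/2} = 2.241.
Power = Φ(δ − 2.241) + Φ(−δ − 2.241) = Φ(1.316) + Φ(-5.799) = 0.9059 + 0.0000 = 0.9059.

Power ≈ 0.906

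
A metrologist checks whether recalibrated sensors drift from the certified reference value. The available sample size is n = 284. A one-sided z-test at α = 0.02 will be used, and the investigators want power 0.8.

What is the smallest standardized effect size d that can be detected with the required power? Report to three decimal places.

d ≈ 0.172

Required noncentrality: δ = z_{0.02} + z_{0.20} = 2.054 + 0.842 = 2.895.
δ = d·√n ⇒ d = δ/√n = 2.895/√284 = 0.1718.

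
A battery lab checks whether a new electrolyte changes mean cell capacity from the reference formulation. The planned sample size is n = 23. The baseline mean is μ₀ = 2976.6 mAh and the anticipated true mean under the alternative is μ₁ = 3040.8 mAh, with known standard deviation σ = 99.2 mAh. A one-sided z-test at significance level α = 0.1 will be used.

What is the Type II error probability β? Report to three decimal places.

Standardized effect: d = |μ₁ − μ₀| / σ = |3040.8 − 2976.6| / 99.2 = 0.6472
Noncentrality parameter: δ = d·√n = 0.6472 × √23 = 3.1038
Critical value for a one-sided test at α = 0.1: z_α = 1.282.
Power = Φ(δ − 1.282) = Φ(1.822) = 0.9658.
Type II error: β = 1 − power = 1 − 0.9658 = 0.0342.

β ≈ 0.034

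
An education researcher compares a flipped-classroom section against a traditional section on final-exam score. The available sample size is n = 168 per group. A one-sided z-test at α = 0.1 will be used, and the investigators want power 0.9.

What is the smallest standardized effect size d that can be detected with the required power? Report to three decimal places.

d ≈ 0.280

Need Φ(δ − 1.282) = 0.9, so δ = 1.282 + 1.282 = 2.563.
δ = d·√(n/2) ⇒ d = δ/√(n/2) = 2.563/√(168/2) = 0.2797.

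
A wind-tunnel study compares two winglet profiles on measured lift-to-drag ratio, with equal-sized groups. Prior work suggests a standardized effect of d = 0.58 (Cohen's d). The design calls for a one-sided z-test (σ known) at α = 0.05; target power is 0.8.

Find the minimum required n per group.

Set Φ(δ − 1.645) = 0.8; then δ − 1.645 = Φ⁻¹(0.8) = 0.842, giving δ = 2.486.
δ = d·√(n/2) ⇒ n = 2(δ/d)² = 2 × (2.486 / 0.58)² = 36.76.
Rounding up, n = 37 per group.

n = 37 per group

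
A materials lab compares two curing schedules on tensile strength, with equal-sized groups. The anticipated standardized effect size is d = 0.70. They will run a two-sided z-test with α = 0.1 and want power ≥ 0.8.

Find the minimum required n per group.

Set Φ(δ − 1.645) = 0.8; then δ − 1.645 = Φ⁻¹(0.8) = 0.842, giving δ = 2.486.
(For δ > 0 the lower-tail rejection region contributes negligibly to power, so the one-term inversion is standard.)
δ = d·√(n/2) ⇒ n = 2(δ/d)² = 2 × (2.486 / 0.70)² = 25.23.
Round up to the next whole unit.

n = 26 per group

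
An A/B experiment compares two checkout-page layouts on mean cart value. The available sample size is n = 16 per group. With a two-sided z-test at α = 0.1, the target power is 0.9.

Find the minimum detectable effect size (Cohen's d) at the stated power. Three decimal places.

d ≈ 1.035

Need Φ(δ − 1.645) = 0.9, so δ = 1.645 + 1.282 = 2.926.
(Lower-tail contribution to power is negligible for δ > 0.)
δ = d·√(n/2) ⇒ d = δ/√(n/2) = 2.926/√(16/2) = 1.0346.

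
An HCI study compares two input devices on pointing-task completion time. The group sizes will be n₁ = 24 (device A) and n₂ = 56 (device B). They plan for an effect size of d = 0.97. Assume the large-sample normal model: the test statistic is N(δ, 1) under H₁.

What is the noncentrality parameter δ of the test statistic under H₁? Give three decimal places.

δ ≈ 3.976

δ = d / √(1/n₁ + 1/n₂) = 0.97 / √(1/24 + 1/56) = 3.9758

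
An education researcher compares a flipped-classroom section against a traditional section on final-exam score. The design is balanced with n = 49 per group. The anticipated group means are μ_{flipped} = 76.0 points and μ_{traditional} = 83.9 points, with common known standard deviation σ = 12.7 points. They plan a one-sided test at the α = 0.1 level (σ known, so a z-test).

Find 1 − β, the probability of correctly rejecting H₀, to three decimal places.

Power ≈ 0.964

Standardized effect: d = |μ_{flipped} − μ_{traditional}| / σ = |76.0 − 83.9| / 12.7 = 0.6220
Noncentrality parameter: δ = d·√(n/2) = 0.6220 × √(49/2) = 3.0790
One-sided α = 0.1 → critical value z_{0.1} = 1.282.
Power = Φ(δ − 1.282) = Φ(1.797) = 0.9639.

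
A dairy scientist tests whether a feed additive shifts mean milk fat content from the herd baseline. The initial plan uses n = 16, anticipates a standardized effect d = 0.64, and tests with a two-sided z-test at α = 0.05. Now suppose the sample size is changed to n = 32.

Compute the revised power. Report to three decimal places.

Power ≈ 0.952

With n = 32: δ = d·√n = 0.64 × √32 = 3.6204. Critical value z_{0.025} = 1.960.
Revised power = Φ(δ − 1.960) + Φ(−δ − 1.960) = Φ(1.660) + Φ(-5.580) = 0.9516 + 0.0000 = 0.9516.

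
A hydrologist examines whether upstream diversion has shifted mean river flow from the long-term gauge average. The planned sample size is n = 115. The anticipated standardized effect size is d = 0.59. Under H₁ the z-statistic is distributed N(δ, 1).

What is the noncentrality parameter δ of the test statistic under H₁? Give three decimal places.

The noncentrality parameter scales effect size by the design's sample-size factor: δ = d·√n = 0.59 × √115 = 6.3270

δ ≈ 6.327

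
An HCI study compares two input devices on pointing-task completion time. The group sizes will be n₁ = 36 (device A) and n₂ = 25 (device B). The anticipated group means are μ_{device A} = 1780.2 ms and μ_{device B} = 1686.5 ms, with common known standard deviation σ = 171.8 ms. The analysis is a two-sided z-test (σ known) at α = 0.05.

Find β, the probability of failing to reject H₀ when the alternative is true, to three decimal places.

Standardized effect: d = |μ_{device A} − μ_{device B}| / σ = |1780.2 − 1686.5| / 171.8 = 0.5454
Noncentrality parameter: δ = d / √(1/n₁ + 1/n₂) = 0.5454 / √(1/36 + 1/25) = 2.0949
Two-sided α = 0.05 → critical value z_{0.025} = 1.960.
Power = Φ(δ − 1.960) + Φ(−δ − 1.960) = Φ(0.135) + Φ(-4.055) = 0.5537 + 0.0000 = 0.5537.
Type II error: β = 1 − power = 1 − 0.5537 = 0.4463.

β ≈ 0.446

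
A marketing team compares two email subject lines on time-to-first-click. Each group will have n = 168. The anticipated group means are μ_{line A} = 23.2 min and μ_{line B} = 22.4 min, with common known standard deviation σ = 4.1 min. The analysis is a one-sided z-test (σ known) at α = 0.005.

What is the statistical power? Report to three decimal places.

Standardized effect: d = |μ_{line A} − μ_{line B}| / σ = |23.2 − 22.4| / 4.1 = 0.1951
Noncentrality parameter: δ = d·√(n/2) = 0.1951 × √(168/2) = 1.7883
One-sided α = 0.005 → critical value z_{0.005} = 2.576.
Power = Φ(δ − 2.576) = Φ(-0.788) = 0.2155.

Power ≈ 0.215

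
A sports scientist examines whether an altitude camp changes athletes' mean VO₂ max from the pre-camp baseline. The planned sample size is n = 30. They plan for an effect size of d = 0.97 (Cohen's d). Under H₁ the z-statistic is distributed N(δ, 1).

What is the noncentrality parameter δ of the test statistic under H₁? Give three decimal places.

δ = d·√n = 0.97 × √30 = 5.3129

δ ≈ 5.313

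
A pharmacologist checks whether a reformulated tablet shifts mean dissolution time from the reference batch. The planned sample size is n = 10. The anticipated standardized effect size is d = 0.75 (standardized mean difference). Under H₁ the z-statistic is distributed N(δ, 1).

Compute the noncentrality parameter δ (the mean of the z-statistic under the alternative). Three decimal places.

δ ≈ 2.372

The noncentrality parameter scales effect size by the design's sample-size factor: δ = d·√n = 0.75 × √10 = 2.3717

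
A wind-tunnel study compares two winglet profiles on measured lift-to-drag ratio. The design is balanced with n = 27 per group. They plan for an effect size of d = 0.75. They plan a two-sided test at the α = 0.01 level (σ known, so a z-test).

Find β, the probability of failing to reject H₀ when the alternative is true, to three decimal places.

β ≈ 0.429

Noncentrality parameter: δ = d·√(n/2) = 0.75 × √(27/2) = 2.7557
Critical value for a two-sided test at α = 0.01: z_{α/2} = 2.576.
Power = Φ(δ − 2.576) + Φ(−δ − 2.576) = Φ(0.180) + Φ(-5.332) = 0.5714 + 0.0000 = 0.5714.
Type II error: β = 1 − power = 1 − 0.5714 = 0.4286.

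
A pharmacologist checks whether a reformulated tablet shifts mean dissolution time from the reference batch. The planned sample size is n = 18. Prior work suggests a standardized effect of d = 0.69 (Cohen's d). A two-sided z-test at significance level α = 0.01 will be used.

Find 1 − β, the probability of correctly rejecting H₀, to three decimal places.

Noncentrality parameter: δ = d·√n = 0.69 × √18 = 2.9274
Two-sided α = 0.01 → critical value z_{0.005} = 2.576.
Power = Φ(δ − 2.576) + Φ(−δ − 2.576) = Φ(0.352) + Φ(-5.503) = 0.6374 + 0.0000 = 0.6374.

Power ≈ 0.637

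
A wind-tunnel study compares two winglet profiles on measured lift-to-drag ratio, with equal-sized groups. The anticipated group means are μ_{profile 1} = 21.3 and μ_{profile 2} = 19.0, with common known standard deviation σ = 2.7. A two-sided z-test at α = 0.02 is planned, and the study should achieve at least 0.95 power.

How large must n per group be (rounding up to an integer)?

n = 44 per group

Standardized effect: d = |μ_{profile 1} − μ_{profile 2}| / σ = |21.3 − 19.0| / 2.7 = 0.8519
Set Φ(δ − 2.326) = 0.95; then δ − 2.326 = Φ⁻¹(0.95) = 1.645, giving δ = 3.971.
(For δ > 0 the lower-tail rejection region contributes negligibly to power, so the one-term inversion is standard.)
δ = d·√(n/2) ⇒ n = 2(δ/d)² = 2 × (3.971 / 0.8519)² = 43.47.
Round up to the next whole unit.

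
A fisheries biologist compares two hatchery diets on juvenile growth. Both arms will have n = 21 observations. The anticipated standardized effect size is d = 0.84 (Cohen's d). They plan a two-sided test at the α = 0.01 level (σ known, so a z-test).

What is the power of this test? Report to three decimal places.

Power ≈ 0.558

Noncentrality parameter: δ = d·√(n/2) = 0.84 × √(21/2) = 2.7219
Critical value for a two-sided test at α = 0.01: z_{α/2} = 2.576.
Power = Φ(δ − 2.576) + Φ(−δ − 2.576) = Φ(0.146) + Φ(-5.298) = 0.5581 + 0.0000 = 0.5581.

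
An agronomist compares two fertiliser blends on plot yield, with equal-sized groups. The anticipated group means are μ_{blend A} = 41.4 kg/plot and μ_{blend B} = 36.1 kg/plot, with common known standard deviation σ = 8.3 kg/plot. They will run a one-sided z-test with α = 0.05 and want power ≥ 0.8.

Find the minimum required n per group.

n = 31 per group

Standardized effect: d = |μ_{blend A} − μ_{blend B}| / σ = |41.4 − 36.1| / 8.3 = 0.6386
For power 0.8 need Φ(δ − z_{0.05}) = 0.8, so δ = z_{0.05} + z_{0.20} = 1.645 + 0.842 = 2.486.
δ = d·√(n/2) ⇒ n = 2(δ/d)² = 2 × (2.486 / 0.6386)² = 30.33.
Rounding up, n = 31 per group.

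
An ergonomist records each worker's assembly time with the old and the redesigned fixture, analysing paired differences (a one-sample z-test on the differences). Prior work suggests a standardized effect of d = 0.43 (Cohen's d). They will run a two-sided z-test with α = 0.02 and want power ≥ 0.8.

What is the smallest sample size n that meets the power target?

n = 55

For power 0.8 need Φ(δ − z_{0.01}) = 0.8, so δ = z_{0.01} + z_{0.20} = 2.326 + 0.842 = 3.168.
(Ignoring the negligible lower-tail rejection probability gives the usual closed-form inversion.)
δ = d·√n ⇒ n = (δ/d)² = (3.168 / 0.43)² = 54.28.
Rounding up, n = 55.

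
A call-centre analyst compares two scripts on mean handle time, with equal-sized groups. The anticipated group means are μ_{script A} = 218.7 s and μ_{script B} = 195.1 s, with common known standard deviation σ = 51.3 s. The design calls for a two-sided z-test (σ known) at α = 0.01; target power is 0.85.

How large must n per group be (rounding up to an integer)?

n = 124 per group

Standardized effect: d = |μ_{script A} − μ_{script B}| / σ = |218.7 − 195.1| / 51.3 = 0.4600
Set Φ(δ − 2.576) = 0.85; then δ − 2.576 = Φ⁻¹(0.85) = 1.036, giving δ = 3.612.
(For δ > 0 the lower-tail rejection region contributes negligibly to power, so the one-term inversion is standard.)
δ = d·√(n/2) ⇒ n = 2(δ/d)² = 2 × (3.612 / 0.4600)² = 123.31.
Round up to the next whole unit.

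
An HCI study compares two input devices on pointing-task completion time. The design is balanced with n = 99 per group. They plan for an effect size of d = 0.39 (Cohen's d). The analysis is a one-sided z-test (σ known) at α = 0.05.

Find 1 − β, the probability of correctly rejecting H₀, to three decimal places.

Noncentrality parameter: δ = d·√(n/2) = 0.39 × √(99/2) = 2.7439
Critical value for a one-sided test at α = 0.05: z_α = 1.645.
Power = Φ(δ − 1.645) = Φ(1.099) = 0.8641.

Power ≈ 0.864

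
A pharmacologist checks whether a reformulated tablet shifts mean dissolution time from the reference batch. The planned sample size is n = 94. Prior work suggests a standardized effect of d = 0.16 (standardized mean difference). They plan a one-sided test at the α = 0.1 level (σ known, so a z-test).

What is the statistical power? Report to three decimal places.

Power ≈ 0.606

Noncentrality parameter: δ = d·√n = 0.16 × √94 = 1.5513
One-sided α = 0.1 → critical value z_{0.1} = 1.282.
Power = Φ(δ − 1.282) = Φ(0.270) = 0.6063.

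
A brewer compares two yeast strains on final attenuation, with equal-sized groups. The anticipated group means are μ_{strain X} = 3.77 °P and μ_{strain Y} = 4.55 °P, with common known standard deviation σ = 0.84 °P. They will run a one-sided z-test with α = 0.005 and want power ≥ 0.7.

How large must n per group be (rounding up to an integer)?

Standardized effect: d = |μ_{strain X} − μ_{strain Y}| / σ = |3.77 − 4.55| / 0.84 = 0.9286
Set Φ(δ − 2.576) = 0.7; then δ − 2.576 = Φ⁻¹(0.7) = 0.524, giving δ = 3.100.
δ = d·√(n/2) ⇒ n = 2(δ/d)² = 2 × (3.100 / 0.9286)² = 22.29.
Round up to the next whole unit.

n = 23 per group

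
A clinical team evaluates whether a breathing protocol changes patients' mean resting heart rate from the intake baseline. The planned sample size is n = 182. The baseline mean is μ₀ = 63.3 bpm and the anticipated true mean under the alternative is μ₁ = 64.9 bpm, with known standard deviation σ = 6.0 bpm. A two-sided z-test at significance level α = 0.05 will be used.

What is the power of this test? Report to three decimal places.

Standardized effect: d = |μ₁ − μ₀| / σ = |64.9 − 63.3| / 6.0 = 0.2667
Noncentrality parameter: δ = d·√n = 0.2667 × √182 = 3.5975
Two-sided α = 0.05 → critical value z_{0.025} = 1.960.
Power = Φ(δ − 1.960) + Φ(−δ − 1.960) = Φ(1.638) + Φ(-5.557) = 0.9492 + 0.0000 = 0.9492.

Power ≈ 0.949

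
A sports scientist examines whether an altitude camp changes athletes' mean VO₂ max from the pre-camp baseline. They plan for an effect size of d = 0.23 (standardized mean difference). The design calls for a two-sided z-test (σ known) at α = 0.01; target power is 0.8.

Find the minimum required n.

For power 0.8 need Φ(δ − z_{0.005}) = 0.8, so δ = z_{0.005} + z_{0.20} = 2.576 + 0.842 = 3.417.
(For δ > 0 the lower-tail rejection region contributes negligibly to power, so the one-term inversion is standard.)
δ = d·√n ⇒ n = (δ/d)² = (3.417 / 0.23)² = 220.77.
Round up to the next whole unit.

n = 221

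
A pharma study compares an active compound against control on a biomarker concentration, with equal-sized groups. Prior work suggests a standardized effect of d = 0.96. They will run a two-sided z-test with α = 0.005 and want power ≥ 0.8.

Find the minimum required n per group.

Set Φ(δ − 2.807) = 0.8; then δ − 2.807 = Φ⁻¹(0.8) = 0.842, giving δ = 3.649.
(Ignoring the negligible lower-tail rejection probability gives the usual closed-form inversion.)
δ = d·√(n/2) ⇒ n = 2(δ/d)² = 2 × (3.649 / 0.96)² = 28.89.
Round up to the next whole unit.

n = 29 per group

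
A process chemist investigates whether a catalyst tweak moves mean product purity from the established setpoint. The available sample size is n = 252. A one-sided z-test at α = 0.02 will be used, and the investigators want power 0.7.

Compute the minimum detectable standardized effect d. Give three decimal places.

Need Φ(δ − 2.054) = 0.7, so δ = 2.054 + 0.524 = 2.578.
δ = d·√n ⇒ d = δ/√n = 2.578/√252 = 0.1624.

d ≈ 0.162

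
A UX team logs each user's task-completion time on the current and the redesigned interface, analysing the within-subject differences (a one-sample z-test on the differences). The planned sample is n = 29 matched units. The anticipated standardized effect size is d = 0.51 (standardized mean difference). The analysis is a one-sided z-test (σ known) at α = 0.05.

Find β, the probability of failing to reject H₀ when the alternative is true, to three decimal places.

Noncentrality parameter: δ = d·√n = 0.51 × √29 = 2.7464
One-sided α = 0.05 → critical value z_{0.05} = 1.645.
Power = P(Z > 1.645 − δ) = Φ(1.102) = 0.8647.
Type II error: β = 1 − power = 1 − 0.8647 = 0.1353.

β ≈ 0.135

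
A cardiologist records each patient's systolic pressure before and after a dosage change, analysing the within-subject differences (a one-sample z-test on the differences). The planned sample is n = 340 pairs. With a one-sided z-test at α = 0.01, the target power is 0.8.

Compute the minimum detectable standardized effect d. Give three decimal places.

Need Φ(δ − 2.326) = 0.8, so δ = 2.326 + 0.842 = 3.168.
δ = d·√n ⇒ d = δ/√n = 3.168/√340 = 0.1718.

d ≈ 0.172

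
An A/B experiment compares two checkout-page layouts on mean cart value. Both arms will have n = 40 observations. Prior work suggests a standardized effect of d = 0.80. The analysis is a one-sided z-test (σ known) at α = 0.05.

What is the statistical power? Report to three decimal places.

Power ≈ 0.973

Noncentrality parameter: δ = d·√(n/2) = 0.80 × √(40/2) = 3.5777
Critical value for a one-sided test at α = 0.05: z_α = 1.645.
Power = P(Z > 1.645 − δ) = Φ(1.933) = 0.9734.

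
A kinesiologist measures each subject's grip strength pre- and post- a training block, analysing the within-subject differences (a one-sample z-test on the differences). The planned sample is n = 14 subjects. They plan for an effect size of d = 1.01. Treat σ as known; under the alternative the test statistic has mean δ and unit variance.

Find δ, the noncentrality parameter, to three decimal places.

The noncentrality parameter scales effect size by the design's sample-size factor: δ = d·√n = 1.01 × √14 = 3.7791

δ ≈ 3.779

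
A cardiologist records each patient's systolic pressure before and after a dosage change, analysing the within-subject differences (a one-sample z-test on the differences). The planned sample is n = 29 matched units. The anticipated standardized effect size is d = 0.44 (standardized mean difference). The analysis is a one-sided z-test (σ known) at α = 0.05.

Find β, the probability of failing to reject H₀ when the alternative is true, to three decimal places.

β ≈ 0.234

Noncentrality parameter: δ = d·√n = 0.44 × √29 = 2.3695
Critical value for a one-sided test at α = 0.05: z_α = 1.645.
Power = P(Z > 1.645 − δ) = Φ(0.725) = 0.7657.
Type II error: β = 1 − power = 1 − 0.7657 = 0.2343.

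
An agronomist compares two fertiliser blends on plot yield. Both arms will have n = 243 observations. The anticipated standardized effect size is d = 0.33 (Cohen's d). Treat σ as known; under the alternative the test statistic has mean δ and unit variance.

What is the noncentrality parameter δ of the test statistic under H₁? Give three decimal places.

δ ≈ 3.637

δ = d·√(n/2) = 0.33 × √(243/2) = 3.6375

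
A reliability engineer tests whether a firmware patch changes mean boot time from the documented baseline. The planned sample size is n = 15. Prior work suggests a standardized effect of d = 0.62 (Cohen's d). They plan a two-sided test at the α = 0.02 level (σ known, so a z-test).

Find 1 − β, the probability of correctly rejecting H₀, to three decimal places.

Noncentrality parameter: δ = d·√n = 0.62 × √15 = 2.4012
Two-sided α = 0.02 → critical value z_{0.01} = 2.326.
Power = Φ(δ − 2.326) + Φ(−δ − 2.326) = Φ(0.075) + Φ(-4.728) = 0.5299 + 0.0000 = 0.5299.

Power ≈ 0.530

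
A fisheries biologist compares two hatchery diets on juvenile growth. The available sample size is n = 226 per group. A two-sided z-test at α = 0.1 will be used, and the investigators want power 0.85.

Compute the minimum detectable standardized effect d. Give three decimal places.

d ≈ 0.252

Need Φ(δ − 1.645) = 0.85, so δ = 1.645 + 1.036 = 2.681.
(Lower-tail contribution to power is negligible for δ > 0.)
δ = d·√(n/2) ⇒ d = δ/√(n/2) = 2.681/√(226/2) = 0.2522.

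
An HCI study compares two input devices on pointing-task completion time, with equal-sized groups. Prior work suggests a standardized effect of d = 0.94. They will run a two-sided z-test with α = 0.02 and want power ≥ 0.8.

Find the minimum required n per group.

n = 23 per group

For power 0.8 need Φ(δ − z_{0.01}) = 0.8, so δ = z_{0.01} + z_{0.20} = 2.326 + 0.842 = 3.168.
(Ignoring the negligible lower-tail rejection probability gives the usual closed-form inversion.)
δ = d·√(n/2) ⇒ n = 2(δ/d)² = 2 × (3.168 / 0.94)² = 22.72.
Rounding up, n = 23 per group.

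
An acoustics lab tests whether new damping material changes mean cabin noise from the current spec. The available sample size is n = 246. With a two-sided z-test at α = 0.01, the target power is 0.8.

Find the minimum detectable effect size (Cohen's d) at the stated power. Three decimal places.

d ≈ 0.218

Need Φ(δ − 2.576) = 0.8, so δ = 2.576 + 0.842 = 3.417.
(The second rejection-region term Φ(−δ − z_{α/2}) is negligible and dropped.)
δ = d·√n ⇒ d = δ/√n = 3.417/√246 = 0.2179.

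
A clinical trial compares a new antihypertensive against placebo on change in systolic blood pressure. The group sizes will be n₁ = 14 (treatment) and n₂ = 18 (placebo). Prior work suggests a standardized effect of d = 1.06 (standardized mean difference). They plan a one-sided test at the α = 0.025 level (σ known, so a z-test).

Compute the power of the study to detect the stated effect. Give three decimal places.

Power ≈ 0.845

Noncentrality parameter: δ = d / √(1/n₁ + 1/n₂) = 1.06 / √(1/14 + 1/18) = 2.9746
One-sided α = 0.025 → critical value z_{0.025} = 1.960.
Power = Φ(δ − 1.960) = Φ(1.015) = 0.8449.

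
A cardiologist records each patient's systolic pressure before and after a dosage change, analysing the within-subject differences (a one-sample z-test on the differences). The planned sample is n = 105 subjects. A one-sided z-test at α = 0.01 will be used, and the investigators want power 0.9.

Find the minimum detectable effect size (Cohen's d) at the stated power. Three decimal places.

Need Φ(δ − 2.326) = 0.9, so δ = 2.326 + 1.282 = 3.608.
δ = d·√n ⇒ d = δ/√n = 3.608/√105 = 0.3521.

d ≈ 0.352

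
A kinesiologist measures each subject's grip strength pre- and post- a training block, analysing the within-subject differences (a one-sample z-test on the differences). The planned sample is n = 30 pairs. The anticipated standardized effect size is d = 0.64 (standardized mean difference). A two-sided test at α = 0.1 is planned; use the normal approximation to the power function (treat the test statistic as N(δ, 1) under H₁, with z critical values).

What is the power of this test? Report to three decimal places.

Power ≈ 0.969

Noncentrality parameter: δ = d·√n = 0.64 × √30 = 3.5054
Critical value for a two-sided test at α = 0.1: z_{α/2} = 1.645.
Power = Φ(δ − 1.645) + Φ(−δ − 1.645) = Φ(1.861) + Φ(-5.150) = 0.9686 + 0.0000 = 0.9686.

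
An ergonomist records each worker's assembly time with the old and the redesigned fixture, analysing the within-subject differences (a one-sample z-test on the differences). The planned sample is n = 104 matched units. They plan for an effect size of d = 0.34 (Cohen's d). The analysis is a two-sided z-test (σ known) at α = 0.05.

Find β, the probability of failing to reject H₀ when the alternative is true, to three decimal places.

Noncentrality parameter: δ = d·√n = 0.34 × √104 = 3.4673
Critical value for a two-sided test at α = 0.05: z_{α/2} = 1.960.
Power = Φ(δ − 1.960) + Φ(−δ − 1.960) = Φ(1.507) + Φ(-5.427) = 0.9341 + 0.0000 = 0.9341.
Type II error: β = 1 − power = 1 − 0.9341 = 0.0659.

β ≈ 0.066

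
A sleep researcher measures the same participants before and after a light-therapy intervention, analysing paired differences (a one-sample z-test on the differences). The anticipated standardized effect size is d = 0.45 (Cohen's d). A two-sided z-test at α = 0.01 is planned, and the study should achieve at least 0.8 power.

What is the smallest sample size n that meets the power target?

n = 58

For power 0.8 need Φ(δ − z_{0.005}) = 0.8, so δ = z_{0.005} + z_{0.20} = 2.576 + 0.842 = 3.417.
(The Φ(−δ − z_{α/2}) term is vanishingly small for δ > 0 and is dropped in the standard sample-size formula.)
δ = d·√n ⇒ n = (δ/d)² = (3.417 / 0.45)² = 57.67.
Rounding up, n = 58.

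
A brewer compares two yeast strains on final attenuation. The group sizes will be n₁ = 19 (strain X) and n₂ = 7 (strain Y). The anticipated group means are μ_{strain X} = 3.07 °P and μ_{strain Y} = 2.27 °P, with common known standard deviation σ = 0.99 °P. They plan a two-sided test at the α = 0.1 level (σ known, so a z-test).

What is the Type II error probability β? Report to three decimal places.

β ≈ 0.427

Standardized effect: d = |μ_{strain X} − μ_{strain Y}| / σ = |3.07 − 2.27| / 0.99 = 0.8081
Noncentrality parameter: λ = d / √(1/n₁ + 1/n₂) = 0.8081 / √(1/19 + 1/7) = 1.8277
Critical value for a two-sided test at α = 0.1: z_{α/2} = 1.645.
Power = Φ(λ − 1.645) + Φ(−λ − 1.645) = Φ(0.183) + Φ(-3.473) = 0.5725 + 0.0003 = 0.5728.
Type II error: β = 1 − power = 1 − 0.5728 = 0.4272.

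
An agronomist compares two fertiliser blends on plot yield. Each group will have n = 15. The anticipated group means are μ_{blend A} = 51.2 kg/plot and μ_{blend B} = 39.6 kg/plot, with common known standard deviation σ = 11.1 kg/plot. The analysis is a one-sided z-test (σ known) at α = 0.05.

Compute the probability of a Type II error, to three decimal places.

Standardized effect: d = |μ_{blend A} − μ_{blend B}| / σ = |51.2 − 39.6| / 11.1 = 1.0450
Noncentrality parameter: δ = d·√(n/2) = 1.0450 × √(15/2) = 2.8620
Critical value for a one-sided test at α = 0.05: z_α = 1.645.
Power = P(Z > 1.645 − δ) = Φ(1.217) = 0.8882.
Type II error: β = 1 − power = 1 − 0.8882 = 0.1118.

β ≈ 0.112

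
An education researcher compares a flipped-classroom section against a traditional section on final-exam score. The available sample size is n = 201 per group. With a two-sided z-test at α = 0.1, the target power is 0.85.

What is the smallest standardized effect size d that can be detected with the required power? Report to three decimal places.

Need Φ(δ − 1.645) = 0.85, so δ = 1.645 + 1.036 = 2.681.
(Lower-tail contribution to power is negligible for δ > 0.)
δ = d·√(n/2) ⇒ d = δ/√(n/2) = 2.681/√(201/2) = 0.2675.

d ≈ 0.267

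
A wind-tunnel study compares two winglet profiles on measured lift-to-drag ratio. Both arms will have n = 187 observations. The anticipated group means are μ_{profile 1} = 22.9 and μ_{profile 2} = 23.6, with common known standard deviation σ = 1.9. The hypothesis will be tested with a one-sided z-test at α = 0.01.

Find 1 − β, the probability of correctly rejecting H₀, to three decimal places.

Standardized effect: d = |μ_{profile 1} − μ_{profile 2}| / σ = |22.9 − 23.6| / 1.9 = 0.3684
Noncentrality parameter: δ = d·√(n/2) = 0.3684 × √(187/2) = 3.5625
One-sided α = 0.01 → critical value z_{0.01} = 2.326.
Power = Φ(δ − 2.326) = Φ(1.236) = 0.8918.

Power ≈ 0.892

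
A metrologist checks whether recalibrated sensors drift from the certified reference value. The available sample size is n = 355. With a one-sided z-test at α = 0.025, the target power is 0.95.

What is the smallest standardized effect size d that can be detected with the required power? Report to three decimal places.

d ≈ 0.191

Required noncentrality: δ = z_{0.025} + z_{0.05} = 1.960 + 1.645 = 3.605.
δ = d·√n ⇒ d = δ/√n = 3.605/√355 = 0.1913.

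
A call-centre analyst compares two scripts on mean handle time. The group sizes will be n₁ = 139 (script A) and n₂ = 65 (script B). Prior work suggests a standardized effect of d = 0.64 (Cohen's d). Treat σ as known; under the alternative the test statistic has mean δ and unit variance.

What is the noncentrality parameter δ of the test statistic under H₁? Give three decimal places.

δ ≈ 4.259

The noncentrality parameter scales effect size by the design's sample-size factor: δ = d / √(1/n₁ + 1/n₂) = 0.64 / √(1/139 + 1/65) = 4.2592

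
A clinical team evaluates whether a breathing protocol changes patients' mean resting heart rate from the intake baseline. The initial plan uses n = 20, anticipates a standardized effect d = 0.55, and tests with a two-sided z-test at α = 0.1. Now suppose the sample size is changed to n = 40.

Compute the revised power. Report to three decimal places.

With n = 40: δ = d·√n = 0.55 × √40 = 3.4785. Critical value z_{0.05} = 1.645.
Revised power = Φ(δ − 1.645) + Φ(−δ − 1.645) = Φ(1.834) + Φ(-5.123) = 0.9666 + 0.0000 = 0.9666.

Power ≈ 0.967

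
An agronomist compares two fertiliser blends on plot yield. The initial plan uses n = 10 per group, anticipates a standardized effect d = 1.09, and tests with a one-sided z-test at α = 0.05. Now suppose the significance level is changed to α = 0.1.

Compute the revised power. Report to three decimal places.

δ = d·√(n/2) = 1.09 × √(10/2) = 2.4373 (unchanged). New critical value: z_{0.1} = 1.282.
Revised power = Φ(δ − 1.282) = Φ(1.156) = 0.8761.

Power ≈ 0.876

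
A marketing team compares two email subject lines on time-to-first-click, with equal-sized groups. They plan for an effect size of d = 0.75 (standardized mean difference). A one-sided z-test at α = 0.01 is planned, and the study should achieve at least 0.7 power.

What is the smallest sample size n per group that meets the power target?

n = 29 per group

For power 0.7 need Φ(δ − z_{0.01}) = 0.7, so δ = z_{0.01} + z_{0.30} = 2.326 + 0.524 = 2.851.
δ = d·√(n/2) ⇒ n = 2(δ/d)² = 2 × (2.851 / 0.75)² = 28.90.
Round up to the next whole unit.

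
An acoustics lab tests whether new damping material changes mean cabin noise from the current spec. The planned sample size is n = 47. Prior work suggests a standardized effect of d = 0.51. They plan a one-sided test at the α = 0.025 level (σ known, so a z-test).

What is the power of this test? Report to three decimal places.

Noncentrality parameter: λ = d·√n = 0.51 × √47 = 3.4964
Critical value for a one-sided test at α = 0.025: z_α = 1.960.
Power = P(Z > 1.960 − λ) = Φ(1.536) = 0.9378.

Power ≈ 0.938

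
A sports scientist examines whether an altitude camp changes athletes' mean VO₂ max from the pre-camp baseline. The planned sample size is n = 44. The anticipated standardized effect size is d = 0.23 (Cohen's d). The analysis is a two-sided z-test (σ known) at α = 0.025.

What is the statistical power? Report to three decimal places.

Power ≈ 0.237

Noncentrality parameter: δ = d·√n = 0.23 × √44 = 1.5256
Two-sided α = 0.025 → critical value z_{0.0125} = 2.241.
Power = Φ(δ − 2.241) + Φ(−δ − 2.241) = Φ(-0.716) + Φ(-3.767) = 0.2371 + 0.0001 = 0.2372.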